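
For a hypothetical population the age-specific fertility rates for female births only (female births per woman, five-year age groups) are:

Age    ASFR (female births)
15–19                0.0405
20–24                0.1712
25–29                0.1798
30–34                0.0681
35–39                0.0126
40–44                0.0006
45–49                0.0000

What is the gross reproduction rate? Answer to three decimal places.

2.364

Sum of female ASFRs = 0.0405 + 0.1712 + 0.1798 + 0.0681 + 0.0126 + 0.0006 + 0.0000 = 0.4728
GRR = 5 × 0.4728 = 2.364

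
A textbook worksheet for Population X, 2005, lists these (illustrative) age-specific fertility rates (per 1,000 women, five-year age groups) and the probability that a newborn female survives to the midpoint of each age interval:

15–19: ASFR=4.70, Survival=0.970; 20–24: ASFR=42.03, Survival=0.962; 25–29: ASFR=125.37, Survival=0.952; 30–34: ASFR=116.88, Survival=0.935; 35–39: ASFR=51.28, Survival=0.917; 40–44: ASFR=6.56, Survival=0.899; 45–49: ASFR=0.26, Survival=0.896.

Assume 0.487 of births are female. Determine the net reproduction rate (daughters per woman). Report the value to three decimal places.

Proportion female at birth = 0.487.
Per-age-group product (5 × ASFR × survival probability):
  15–19: 5 × 4.70/1000 × 0.970 = 0.02280
  20–24: 5 × 42.03/1000 × 0.962 = 0.20216
  25–29: 5 × 125.37/1000 × 0.952 = 0.59676
  30–34: 5 × 116.88/1000 × 0.935 = 0.54641
  35–39: 5 × 51.28/1000 × 0.917 = 0.23512
  40–44: 5 × 6.56/1000 × 0.899 = 0.02949
  45–49: 5 × 0.26/1000 × 0.896 = 0.00116
Sum = 1.63390
NRR = 0.487 × 1.63390 = 0.79571
With NRR below 1 the population is below replacement fertility.

0.796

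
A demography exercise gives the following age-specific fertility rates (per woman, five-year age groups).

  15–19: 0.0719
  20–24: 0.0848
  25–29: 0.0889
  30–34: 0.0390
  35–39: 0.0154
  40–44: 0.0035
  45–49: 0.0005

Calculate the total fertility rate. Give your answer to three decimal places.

1.520

Sum of ASFRs = 0.0719 + 0.0848 + 0.0889 + 0.0390 + 0.0154 + 0.0035 + 0.0005 = 0.3040
TFR = 5 × 0.3040 = 1.52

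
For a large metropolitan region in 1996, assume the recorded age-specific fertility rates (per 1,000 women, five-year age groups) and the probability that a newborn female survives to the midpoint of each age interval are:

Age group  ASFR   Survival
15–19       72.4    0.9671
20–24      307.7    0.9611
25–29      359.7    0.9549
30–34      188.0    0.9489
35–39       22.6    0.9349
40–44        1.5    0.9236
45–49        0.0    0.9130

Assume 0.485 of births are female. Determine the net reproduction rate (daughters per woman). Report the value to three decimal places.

2.207

Proportion female at birth = 0.485.
Survival-weighted fertility by age (5·fₓ·Sₓ):
  15–19: 5 × 72.4/1000 × 0.9671 = 0.35009
  20–24: 5 × 307.7/1000 × 0.9611 = 1.47865
  25–29: 5 × 359.7/1000 × 0.9549 = 1.71739
  30–34: 5 × 188.0/1000 × 0.9489 = 0.89197
  35–39: 5 × 22.6/1000 × 0.9349 = 0.10564
  40–44: 5 × 1.5/1000 × 0.9236 = 0.00693
  45–49: 5 × 0.0/1000 × 0.9130 = 0.00000
Sum = 4.55067
NRR = 0.485 × 4.55067 = 2.20707
With NRR above 1 the population is above replacement fertility.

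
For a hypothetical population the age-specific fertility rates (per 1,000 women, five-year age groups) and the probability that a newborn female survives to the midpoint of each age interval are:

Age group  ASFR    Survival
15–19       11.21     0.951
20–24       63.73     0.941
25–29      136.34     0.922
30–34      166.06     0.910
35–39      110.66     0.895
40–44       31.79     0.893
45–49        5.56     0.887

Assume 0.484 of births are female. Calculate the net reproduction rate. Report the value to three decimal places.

1.161

Proportion female at birth = 0.484.
Weighting each age-specific rate by interval width and survival:
  15–19: 5 × 11.21/1000 × 0.951 = 0.05330
  20–24: 5 × 63.73/1000 × 0.941 = 0.29985
  25–29: 5 × 136.34/1000 × 0.922 = 0.62853
  30–34: 5 × 166.06/1000 × 0.910 = 0.75557
  35–39: 5 × 110.66/1000 × 0.895 = 0.49520
  40–44: 5 × 31.79/1000 × 0.893 = 0.14194
  45–49: 5 × 5.56/1000 × 0.887 = 0.02466
Sum = 2.39905
NRR = 0.484 × 2.39905 = 1.16114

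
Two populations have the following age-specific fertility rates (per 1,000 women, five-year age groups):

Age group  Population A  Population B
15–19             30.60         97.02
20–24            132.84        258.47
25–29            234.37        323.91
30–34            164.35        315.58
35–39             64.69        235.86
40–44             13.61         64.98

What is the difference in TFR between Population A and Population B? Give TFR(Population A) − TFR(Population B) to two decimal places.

-3.28

Population A:
  Sum of ASFRs = 30.60 + 132.84 + 234.37 + 164.35 + 64.69 + 13.61 = 640.46
  TFR = 5 × 640.46 / 1000 = 3.2023
Population B:
  Sum of ASFRs = 97.02 + 258.47 + 323.91 + 315.58 + 235.86 + 64.98 = 1295.82
  TFR = 5 × 1295.82 / 1000 = 6.4791
Difference = 3.2023 − 6.4791 = -3.2768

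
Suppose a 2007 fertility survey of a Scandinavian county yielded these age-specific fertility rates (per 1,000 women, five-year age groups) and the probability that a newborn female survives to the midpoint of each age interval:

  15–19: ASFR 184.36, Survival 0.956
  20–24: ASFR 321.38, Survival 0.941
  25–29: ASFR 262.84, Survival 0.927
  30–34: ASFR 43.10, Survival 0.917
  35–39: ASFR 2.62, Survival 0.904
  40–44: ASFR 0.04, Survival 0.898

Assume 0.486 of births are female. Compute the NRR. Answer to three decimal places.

Proportion female at birth = 0.486.
Per-age-group product (5 × ASFR × survival probability):
  15–19: 5 × 184.36/1000 × 0.956 = 0.88124
  20–24: 5 × 321.38/1000 × 0.941 = 1.51209
  25–29: 5 × 262.84/1000 × 0.927 = 1.21826
  30–34: 5 × 43.10/1000 × 0.917 = 0.19761
  35–39: 5 × 2.62/1000 × 0.904 = 0.01184
  40–44: 5 × 0.04/1000 × 0.898 = 0.00018
Sum = 3.82122
NRR = 0.486 × 3.82122 = 1.85711
NRR > 1, so each generation more than replaces itself.

1.857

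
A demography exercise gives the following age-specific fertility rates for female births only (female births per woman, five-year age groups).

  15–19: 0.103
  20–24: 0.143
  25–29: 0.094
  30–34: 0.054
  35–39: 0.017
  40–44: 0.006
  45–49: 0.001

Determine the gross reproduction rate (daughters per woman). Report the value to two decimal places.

2.09

Sum of female ASFRs = 0.103 + 0.143 + 0.094 + 0.054 + 0.017 + 0.006 + 0.001 = 0.418
GRR = 5 × 0.418 = 2.09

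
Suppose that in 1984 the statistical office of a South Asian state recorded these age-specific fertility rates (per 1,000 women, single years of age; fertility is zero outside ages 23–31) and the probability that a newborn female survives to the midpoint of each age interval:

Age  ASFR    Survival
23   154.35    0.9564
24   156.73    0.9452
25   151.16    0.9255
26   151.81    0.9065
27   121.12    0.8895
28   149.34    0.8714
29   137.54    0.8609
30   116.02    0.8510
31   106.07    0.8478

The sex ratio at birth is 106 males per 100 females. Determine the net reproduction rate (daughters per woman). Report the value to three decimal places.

Proportion female at birth = 100 / (100 + 106) = 0.48544.
Weighting each age-specific rate by interval width and survival:
  23: 1 × 154.35/1000 × 0.9564 = 0.14762
  24: 1 × 156.73/1000 × 0.9452 = 0.14814
  25: 1 × 151.16/1000 × 0.9255 = 0.13990
  26: 1 × 151.81/1000 × 0.9065 = 0.13762
  27: 1 × 121.12/1000 × 0.8895 = 0.10774
  28: 1 × 149.34/1000 × 0.8714 = 0.13013
  29: 1 × 137.54/1000 × 0.8609 = 0.11841
  30: 1 × 116.02/1000 × 0.8510 = 0.09873
  31: 1 × 106.07/1000 × 0.8478 = 0.08993
Sum = 1.11822
NRR = 0.48544 × 1.11822 = 0.54283

0.543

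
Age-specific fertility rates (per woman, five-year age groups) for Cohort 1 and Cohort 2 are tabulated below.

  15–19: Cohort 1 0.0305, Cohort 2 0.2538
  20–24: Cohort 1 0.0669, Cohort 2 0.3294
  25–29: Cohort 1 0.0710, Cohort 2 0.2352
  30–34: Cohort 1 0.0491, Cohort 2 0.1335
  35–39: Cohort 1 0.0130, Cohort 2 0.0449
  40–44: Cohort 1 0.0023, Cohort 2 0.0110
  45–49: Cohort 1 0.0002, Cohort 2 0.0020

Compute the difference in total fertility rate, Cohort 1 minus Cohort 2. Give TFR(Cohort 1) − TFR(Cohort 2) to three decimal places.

Cohort 1:
  Sum of ASFRs = 0.0305 + 0.0669 + 0.0710 + 0.0491 + 0.0130 + 0.0023 + 0.0002 = 0.2330
  TFR = 5 × 0.2330 = 1.165
Cohort 2:
  Sum of ASFRs = 0.2538 + 0.3294 + 0.2352 + 0.1335 + 0.0449 + 0.0110 + 0.0020 = 1.0098
  TFR = 5 × 1.0098 = 5.049
Difference = 1.165 − 5.049 = -3.884

-3.884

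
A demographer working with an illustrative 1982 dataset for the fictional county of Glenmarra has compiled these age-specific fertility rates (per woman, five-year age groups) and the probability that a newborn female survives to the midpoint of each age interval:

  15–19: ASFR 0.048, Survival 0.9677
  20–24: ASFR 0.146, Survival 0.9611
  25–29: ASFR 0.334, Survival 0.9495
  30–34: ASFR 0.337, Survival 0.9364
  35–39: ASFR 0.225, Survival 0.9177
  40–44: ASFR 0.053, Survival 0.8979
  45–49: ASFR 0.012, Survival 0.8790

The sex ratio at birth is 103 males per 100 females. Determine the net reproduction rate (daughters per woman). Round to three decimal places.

Proportion female at birth = 100 / (100 + 103) = 0.49261.
Per-age-group product (5 × ASFR × survival probability):
  15–19: 5 × 0.048 × 0.9677 = 0.23225
  20–24: 5 × 0.146 × 0.9611 = 0.70160
  25–29: 5 × 0.334 × 0.9495 = 1.58567
  30–34: 5 × 0.337 × 0.9364 = 1.57783
  35–39: 5 × 0.225 × 0.9177 = 1.03241
  40–44: 5 × 0.053 × 0.8979 = 0.23794
  45–49: 5 × 0.012 × 0.8790 = 0.05274
Sum = 5.42044
NRR = 0.49261 × 5.42044 = 2.67016
An NRR exceeding 1 indicates intrinsic growth under these rates.

2.670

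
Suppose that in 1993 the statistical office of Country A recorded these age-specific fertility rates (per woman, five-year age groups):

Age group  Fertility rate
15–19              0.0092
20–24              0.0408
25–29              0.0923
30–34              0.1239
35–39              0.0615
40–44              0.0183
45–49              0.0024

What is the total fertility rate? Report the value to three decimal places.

Sum of ASFRs = 0.0092 + 0.0408 + 0.0923 + 0.1239 + 0.0615 + 0.0183 + 0.0024 = 0.3484
TFR = 5 × 0.3484 = 1.742

1.742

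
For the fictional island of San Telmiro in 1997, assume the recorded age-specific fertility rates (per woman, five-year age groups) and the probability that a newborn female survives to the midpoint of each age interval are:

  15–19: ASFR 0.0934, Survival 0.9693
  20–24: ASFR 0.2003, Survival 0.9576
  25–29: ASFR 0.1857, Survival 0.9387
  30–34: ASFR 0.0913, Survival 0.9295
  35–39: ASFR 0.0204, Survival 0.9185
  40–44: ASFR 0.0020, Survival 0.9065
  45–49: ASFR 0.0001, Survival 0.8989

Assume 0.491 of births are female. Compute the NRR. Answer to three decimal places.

Proportion female at birth = 0.491.
Survival-weighted fertility by age (5·fₓ·Sₓ):
  15–19: 5 × 0.0934 × 0.9693 = 0.45266
  20–24: 5 × 0.2003 × 0.9576 = 0.95904
  25–29: 5 × 0.1857 × 0.9387 = 0.87158
  30–34: 5 × 0.0913 × 0.9295 = 0.42432
  35–39: 5 × 0.0204 × 0.9185 = 0.09369
  40–44: 5 × 0.0020 × 0.9065 = 0.00907
  45–49: 5 × 0.0001 × 0.8989 = 0.00045
Sum = 2.81081
NRR = 0.491 × 2.81081 = 1.38011
With NRR above 1 the population is above replacement fertility.

1.380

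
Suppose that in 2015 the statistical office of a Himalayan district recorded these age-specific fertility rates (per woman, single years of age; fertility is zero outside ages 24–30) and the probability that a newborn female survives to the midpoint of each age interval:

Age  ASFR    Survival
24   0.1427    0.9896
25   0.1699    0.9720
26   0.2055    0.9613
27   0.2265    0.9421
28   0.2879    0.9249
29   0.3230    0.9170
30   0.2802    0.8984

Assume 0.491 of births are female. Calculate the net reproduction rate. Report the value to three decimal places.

Proportion female at birth = 0.491.
Each age group contributes 1 × ASFR × survival:
  24: 1 × 0.1427 × 0.9896 = 0.14122
  25: 1 × 0.1699 × 0.9720 = 0.16514
  26: 1 × 0.2055 × 0.9613 = 0.19755
  27: 1 × 0.2265 × 0.9421 = 0.21339
  28: 1 × 0.2879 × 0.9249 = 0.26628
  29: 1 × 0.3230 × 0.9170 = 0.29619
  30: 1 × 0.2802 × 0.8984 = 0.25173
Sum = 1.53150
NRR = 0.491 × 1.53150 = 0.75197
An NRR under 1 implies long-run decline under these rates.

0.752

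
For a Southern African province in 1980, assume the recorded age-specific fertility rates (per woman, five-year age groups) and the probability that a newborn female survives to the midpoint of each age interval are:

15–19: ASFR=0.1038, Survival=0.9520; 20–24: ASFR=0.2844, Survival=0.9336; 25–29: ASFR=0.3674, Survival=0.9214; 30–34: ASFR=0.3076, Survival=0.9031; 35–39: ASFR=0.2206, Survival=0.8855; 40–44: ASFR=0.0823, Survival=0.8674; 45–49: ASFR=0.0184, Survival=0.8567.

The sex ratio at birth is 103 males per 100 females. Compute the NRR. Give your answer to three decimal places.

3.111

Proportion female at birth = 100 / (100 + 103) = 0.49261.
Each age group contributes 5 × ASFR × survival:
  15–19: 5 × 0.1038 × 0.9520 = 0.49409
  20–24: 5 × 0.2844 × 0.9336 = 1.32758
  25–29: 5 × 0.3674 × 0.9214 = 1.69261
  30–34: 5 × 0.3076 × 0.9031 = 1.38897
  35–39: 5 × 0.2206 × 0.8855 = 0.97671
  40–44: 5 × 0.0823 × 0.8674 = 0.35694
  45–49: 5 × 0.0184 × 0.8567 = 0.07882
Sum = 6.31572
NRR = 0.49261 × 6.31572 = 3.11119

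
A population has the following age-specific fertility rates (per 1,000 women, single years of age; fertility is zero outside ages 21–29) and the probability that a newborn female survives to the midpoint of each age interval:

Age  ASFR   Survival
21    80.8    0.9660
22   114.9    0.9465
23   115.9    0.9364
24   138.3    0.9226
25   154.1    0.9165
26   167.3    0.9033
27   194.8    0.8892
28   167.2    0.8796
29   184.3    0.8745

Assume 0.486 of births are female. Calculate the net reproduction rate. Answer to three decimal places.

Proportion female at birth = 0.486.
Per-age-group product (1 × ASFR × survival probability):
  21: 1 × 80.8/1000 × 0.9660 = 0.07805
  22: 1 × 114.9/1000 × 0.9465 = 0.10875
  23: 1 × 115.9/1000 × 0.9364 = 0.10853
  24: 1 × 138.3/1000 × 0.9226 = 0.12760
  25: 1 × 154.1/1000 × 0.9165 = 0.14123
  26: 1 × 167.3/1000 × 0.9033 = 0.15112
  27: 1 × 194.8/1000 × 0.8892 = 0.17322
  28: 1 × 167.2/1000 × 0.8796 = 0.14707
  29: 1 × 184.3/1000 × 0.8745 = 0.16117
Sum = 1.19674
NRR = 0.486 × 1.19674 = 0.58162

0.582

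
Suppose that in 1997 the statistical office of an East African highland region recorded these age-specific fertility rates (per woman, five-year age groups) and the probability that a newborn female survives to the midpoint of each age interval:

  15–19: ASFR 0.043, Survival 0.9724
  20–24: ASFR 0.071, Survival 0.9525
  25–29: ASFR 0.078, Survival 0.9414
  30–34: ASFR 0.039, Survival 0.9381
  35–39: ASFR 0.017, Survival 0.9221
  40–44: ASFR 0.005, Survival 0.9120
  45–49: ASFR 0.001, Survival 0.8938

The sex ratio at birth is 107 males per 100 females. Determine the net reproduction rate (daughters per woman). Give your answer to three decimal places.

0.581

Proportion female at birth = 100 / (100 + 107) = 0.48309.
Survival-weighted fertility by age (5·fₓ·Sₓ):
  15–19: 5 × 0.043 × 0.9724 = 0.20907
  20–24: 5 × 0.071 × 0.9525 = 0.33814
  25–29: 5 × 0.078 × 0.9414 = 0.36715
  30–34: 5 × 0.039 × 0.9381 = 0.18293
  35–39: 5 × 0.017 × 0.9221 = 0.07838
  40–44: 5 × 0.005 × 0.9120 = 0.02280
  45–49: 5 × 0.001 × 0.8938 = 0.00447
Sum = 1.20294
NRR = 0.48309 × 1.20294 = 0.58113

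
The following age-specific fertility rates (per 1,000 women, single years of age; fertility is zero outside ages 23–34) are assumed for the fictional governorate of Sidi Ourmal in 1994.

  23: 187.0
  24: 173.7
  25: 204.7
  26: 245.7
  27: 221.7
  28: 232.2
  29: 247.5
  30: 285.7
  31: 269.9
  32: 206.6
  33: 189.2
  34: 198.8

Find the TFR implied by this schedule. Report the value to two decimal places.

2.66

Sum of ASFRs = 187.0 + 173.7 + 204.7 + 245.7 + 221.7 + 232.2 + 247.5 + 285.7 + 269.9 + 206.6 + 189.2 + 198.8 = 2662.7
TFR = 2662.7 / 1000 = 2.6627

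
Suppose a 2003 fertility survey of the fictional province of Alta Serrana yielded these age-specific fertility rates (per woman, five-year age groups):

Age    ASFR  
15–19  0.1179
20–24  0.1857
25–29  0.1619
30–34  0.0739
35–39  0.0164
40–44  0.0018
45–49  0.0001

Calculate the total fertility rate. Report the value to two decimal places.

2.79

Sum of ASFRs = 0.1179 + 0.1857 + 0.1619 + 0.0739 + 0.0164 + 0.0018 + 0.0001 = 0.5577
TFR = 5 × 0.5577 = 2.7885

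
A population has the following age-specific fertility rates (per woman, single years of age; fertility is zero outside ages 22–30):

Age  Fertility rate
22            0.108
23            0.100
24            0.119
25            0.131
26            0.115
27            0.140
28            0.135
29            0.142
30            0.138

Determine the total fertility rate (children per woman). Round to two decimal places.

1.13

Sum of ASFRs = 0.108 + 0.100 + 0.119 + 0.131 + 0.115 + 0.140 + 0.135 + 0.142 + 0.138 = 1.128
TFR = 1.128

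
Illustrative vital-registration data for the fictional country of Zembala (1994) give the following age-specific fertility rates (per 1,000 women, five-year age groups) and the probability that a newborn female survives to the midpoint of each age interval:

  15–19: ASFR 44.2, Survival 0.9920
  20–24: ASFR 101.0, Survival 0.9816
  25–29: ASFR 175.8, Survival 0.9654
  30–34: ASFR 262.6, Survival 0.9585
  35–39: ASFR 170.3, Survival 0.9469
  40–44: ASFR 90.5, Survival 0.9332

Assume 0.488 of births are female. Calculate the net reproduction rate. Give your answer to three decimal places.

1.977

Proportion female at birth = 0.488.
Per-age-group product (5 × ASFR × survival probability):
  15–19: 5 × 44.2/1000 × 0.9920 = 0.21923
  20–24: 5 × 101.0/1000 × 0.9816 = 0.49571
  25–29: 5 × 175.8/1000 × 0.9654 = 0.84859
  30–34: 5 × 262.6/1000 × 0.9585 = 1.25851
  35–39: 5 × 170.3/1000 × 0.9469 = 0.80629
  40–44: 5 × 90.5/1000 × 0.9332 = 0.42227
Sum = 4.05060
NRR = 0.488 × 4.05060 = 1.97669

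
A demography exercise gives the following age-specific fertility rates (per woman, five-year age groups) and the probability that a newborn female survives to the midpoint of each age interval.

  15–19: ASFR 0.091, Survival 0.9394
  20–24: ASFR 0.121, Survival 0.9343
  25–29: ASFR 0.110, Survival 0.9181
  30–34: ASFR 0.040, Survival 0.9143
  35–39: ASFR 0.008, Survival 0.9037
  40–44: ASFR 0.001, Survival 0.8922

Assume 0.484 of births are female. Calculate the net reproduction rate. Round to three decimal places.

0.833

Proportion female at birth = 0.484.
Each age group contributes 5 × ASFR × survival:
  15–19: 5 × 0.091 × 0.9394 = 0.42743
  20–24: 5 × 0.121 × 0.9343 = 0.56525
  25–29: 5 × 0.110 × 0.9181 = 0.50496
  30–34: 5 × 0.040 × 0.9143 = 0.18286
  35–39: 5 × 0.008 × 0.9037 = 0.03615
  40–44: 5 × 0.001 × 0.8922 = 0.00446
Sum = 1.72111
NRR = 0.484 × 1.72111 = 0.83302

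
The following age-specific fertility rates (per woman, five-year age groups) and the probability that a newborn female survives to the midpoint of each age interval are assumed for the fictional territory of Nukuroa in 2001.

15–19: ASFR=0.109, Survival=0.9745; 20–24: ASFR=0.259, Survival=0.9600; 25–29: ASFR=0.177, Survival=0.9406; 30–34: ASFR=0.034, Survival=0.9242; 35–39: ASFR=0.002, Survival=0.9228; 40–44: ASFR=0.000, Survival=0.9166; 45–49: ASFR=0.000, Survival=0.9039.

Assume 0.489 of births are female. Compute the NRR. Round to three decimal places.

Proportion female at birth = 0.489.
Each age group contributes 5 × ASFR × survival:
  15–19: 5 × 0.109 × 0.9745 = 0.53110
  20–24: 5 × 0.259 × 0.9600 = 1.24320
  25–29: 5 × 0.177 × 0.9406 = 0.83243
  30–34: 5 × 0.034 × 0.9242 = 0.15711
  35–39: 5 × 0.002 × 0.9228 = 0.00923
  40–44: 5 × 0.000 × 0.9166 = 0.00000
  45–49: 5 × 0.000 × 0.9039 = 0.00000
Sum = 2.77307
NRR = 0.489 × 2.77307 = 1.35603

1.356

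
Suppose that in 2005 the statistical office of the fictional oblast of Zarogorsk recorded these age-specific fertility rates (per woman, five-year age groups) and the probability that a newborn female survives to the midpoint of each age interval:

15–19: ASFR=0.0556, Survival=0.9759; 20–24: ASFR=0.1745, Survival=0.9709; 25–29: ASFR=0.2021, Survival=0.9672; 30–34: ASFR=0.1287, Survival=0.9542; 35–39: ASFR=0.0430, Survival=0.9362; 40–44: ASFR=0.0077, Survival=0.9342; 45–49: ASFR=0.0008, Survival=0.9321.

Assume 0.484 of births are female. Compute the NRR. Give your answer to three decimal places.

Proportion female at birth = 0.484.
Each age group contributes 5 × ASFR × survival:
  15–19: 5 × 0.0556 × 0.9759 = 0.27130
  20–24: 5 × 0.1745 × 0.9709 = 0.84711
  25–29: 5 × 0.2021 × 0.9672 = 0.97736
  30–34: 5 × 0.1287 × 0.9542 = 0.61403
  35–39: 5 × 0.0430 × 0.9362 = 0.20128
  40–44: 5 × 0.0077 × 0.9342 = 0.03597
  45–49: 5 × 0.0008 × 0.9321 = 0.00373
Sum = 2.95078
NRR = 0.484 × 2.95078 = 1.42818

1.428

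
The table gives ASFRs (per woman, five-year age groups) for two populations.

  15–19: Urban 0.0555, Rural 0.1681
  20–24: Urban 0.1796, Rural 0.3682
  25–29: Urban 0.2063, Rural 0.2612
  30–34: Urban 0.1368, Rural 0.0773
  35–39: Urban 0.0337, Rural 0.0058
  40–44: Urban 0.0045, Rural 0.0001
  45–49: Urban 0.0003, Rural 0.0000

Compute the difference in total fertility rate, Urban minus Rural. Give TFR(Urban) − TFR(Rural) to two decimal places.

Urban:
  Sum of ASFRs = 0.0555 + 0.1796 + 0.2063 + 0.1368 + 0.0337 + 0.0045 + 0.0003 = 0.6167
  TFR = 5 × 0.6167 = 3.0835
Rural:
  Sum of ASFRs = 0.1681 + 0.3682 + 0.2612 + 0.0773 + 0.0058 + 0.0001 + 0.0000 = 0.8807
  TFR = 5 × 0.8807 = 4.4035
Difference = 3.0835 − 4.4035 = -1.32

-1.32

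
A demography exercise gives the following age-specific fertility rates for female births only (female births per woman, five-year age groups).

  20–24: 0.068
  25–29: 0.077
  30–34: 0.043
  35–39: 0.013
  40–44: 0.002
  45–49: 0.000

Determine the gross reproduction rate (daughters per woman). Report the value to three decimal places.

Sum of female ASFRs = 0.068 + 0.077 + 0.043 + 0.013 + 0.002 + 0.000 = 0.203
GRR = 5 × 0.203 = 1.015

1.015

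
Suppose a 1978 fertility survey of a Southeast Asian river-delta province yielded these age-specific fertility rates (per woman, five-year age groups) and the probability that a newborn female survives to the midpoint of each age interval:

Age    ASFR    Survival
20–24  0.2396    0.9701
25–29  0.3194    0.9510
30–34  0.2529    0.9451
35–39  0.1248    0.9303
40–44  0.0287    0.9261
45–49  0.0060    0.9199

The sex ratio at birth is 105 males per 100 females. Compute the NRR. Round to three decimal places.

Proportion female at birth = 100 / (100 + 105) = 0.48780.
Per-age-group product (5 × ASFR × survival probability):
  20–24: 5 × 0.2396 × 0.9701 = 1.16218
  25–29: 5 × 0.3194 × 0.9510 = 1.51875
  30–34: 5 × 0.2529 × 0.9451 = 1.19508
  35–39: 5 × 0.1248 × 0.9303 = 0.58051
  40–44: 5 × 0.0287 × 0.9261 = 0.13290
  45–49: 5 × 0.0060 × 0.9199 = 0.02760
Sum = 4.61702
NRR = 0.48780 × 4.61702 = 2.25218
NRR > 1, so each generation more than replaces itself.

2.252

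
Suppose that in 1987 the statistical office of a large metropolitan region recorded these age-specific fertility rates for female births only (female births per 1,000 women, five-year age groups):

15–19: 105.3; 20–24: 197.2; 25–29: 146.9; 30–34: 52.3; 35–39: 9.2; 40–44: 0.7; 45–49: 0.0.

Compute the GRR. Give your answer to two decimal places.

Sum of female ASFRs = 105.3 + 197.2 + 146.9 + 52.3 + 9.2 + 0.7 + 0.0 = 511.6
GRR = 5 × 511.6 / 1000 = 2.558

2.56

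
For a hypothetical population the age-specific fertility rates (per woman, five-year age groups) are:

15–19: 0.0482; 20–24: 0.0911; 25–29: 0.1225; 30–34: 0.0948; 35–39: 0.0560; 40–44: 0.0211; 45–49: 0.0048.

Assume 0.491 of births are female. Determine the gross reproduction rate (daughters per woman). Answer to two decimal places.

Proportion female at birth = 0.491.
Sum of ASFRs = 0.0482 + 0.0911 + 0.1225 + 0.0948 + 0.0560 + 0.0211 + 0.0048 = 0.4385
TFR = 5 × 0.4385 = 2.1925
GRR = 0.491 × 2.1925 = 1.07652

1.08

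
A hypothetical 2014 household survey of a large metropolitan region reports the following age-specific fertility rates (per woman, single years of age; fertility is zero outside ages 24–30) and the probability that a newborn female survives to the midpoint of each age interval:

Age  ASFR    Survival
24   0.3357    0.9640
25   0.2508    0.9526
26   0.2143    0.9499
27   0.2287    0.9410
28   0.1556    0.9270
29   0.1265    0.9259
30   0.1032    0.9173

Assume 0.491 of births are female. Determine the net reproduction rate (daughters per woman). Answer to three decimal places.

Proportion female at birth = 0.491.
Weighting each age-specific rate by interval width and survival:
  24: 1 × 0.3357 × 0.9640 = 0.32361
  25: 1 × 0.2508 × 0.9526 = 0.23891
  26: 1 × 0.2143 × 0.9499 = 0.20356
  27: 1 × 0.2287 × 0.9410 = 0.21521
  28: 1 × 0.1556 × 0.9270 = 0.14424
  29: 1 × 0.1265 × 0.9259 = 0.11713
  30: 1 × 0.1032 × 0.9173 = 0.09467
Sum = 1.33733
NRR = 0.491 × 1.33733 = 0.65663

0.657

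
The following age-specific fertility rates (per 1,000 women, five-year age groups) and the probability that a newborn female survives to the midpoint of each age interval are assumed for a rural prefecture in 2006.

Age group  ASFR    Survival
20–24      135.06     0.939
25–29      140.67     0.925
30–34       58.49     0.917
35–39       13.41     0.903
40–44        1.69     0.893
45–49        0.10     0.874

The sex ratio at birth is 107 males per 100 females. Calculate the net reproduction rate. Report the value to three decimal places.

0.783

Proportion female at birth = 100 / (100 + 107) = 0.48309.
Weighting each age-specific rate by interval width and survival:
  20–24: 5 × 135.06/1000 × 0.939 = 0.63411
  25–29: 5 × 140.67/1000 × 0.925 = 0.65060
  30–34: 5 × 58.49/1000 × 0.917 = 0.26818
  35–39: 5 × 13.41/1000 × 0.903 = 0.06055
  40–44: 5 × 1.69/1000 × 0.893 = 0.00755
  45–49: 5 × 0.10/1000 × 0.874 = 0.00044
Sum = 1.62143
NRR = 0.48309 × 1.62143 = 0.78330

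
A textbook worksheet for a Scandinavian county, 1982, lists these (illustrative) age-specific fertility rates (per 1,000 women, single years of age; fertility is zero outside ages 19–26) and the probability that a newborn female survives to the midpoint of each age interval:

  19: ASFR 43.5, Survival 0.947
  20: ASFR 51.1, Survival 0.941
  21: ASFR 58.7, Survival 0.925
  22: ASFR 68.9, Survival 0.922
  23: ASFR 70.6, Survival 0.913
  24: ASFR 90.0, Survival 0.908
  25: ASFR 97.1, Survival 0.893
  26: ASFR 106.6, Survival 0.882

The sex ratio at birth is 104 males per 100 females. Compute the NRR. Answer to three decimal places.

0.262

Proportion female at birth = 100 / (100 + 104) = 0.49020.
Weighting each age-specific rate by interval width and survival:
  19: 1 × 43.5/1000 × 0.947 = 0.04119
  20: 1 × 51.1/1000 × 0.941 = 0.04809
  21: 1 × 58.7/1000 × 0.925 = 0.05430
  22: 1 × 68.9/1000 × 0.922 = 0.06353
  23: 1 × 70.6/1000 × 0.913 = 0.06446
  24: 1 × 90.0/1000 × 0.908 = 0.08172
  25: 1 × 97.1/1000 × 0.893 = 0.08671
  26: 1 × 106.6/1000 × 0.882 = 0.09402
Sum = 0.53402
NRR = 0.49020 × 0.53402 = 0.26178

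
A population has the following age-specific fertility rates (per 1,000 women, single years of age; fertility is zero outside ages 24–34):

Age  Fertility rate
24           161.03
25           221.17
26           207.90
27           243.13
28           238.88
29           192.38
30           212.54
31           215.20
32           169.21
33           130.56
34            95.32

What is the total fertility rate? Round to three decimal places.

2.087

Sum of ASFRs = 161.03 + 221.17 + 207.90 + 243.13 + 238.88 + 192.38 + 212.54 + 215.20 + 169.21 + 130.56 + 95.32 = 2087.32
TFR = 2087.32 / 1000 = 2.08732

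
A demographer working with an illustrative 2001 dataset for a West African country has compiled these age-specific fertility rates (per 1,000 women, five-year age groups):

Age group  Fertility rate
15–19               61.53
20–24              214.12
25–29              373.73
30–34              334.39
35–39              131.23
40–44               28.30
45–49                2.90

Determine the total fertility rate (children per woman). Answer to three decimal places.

Sum of ASFRs = 61.53 + 214.12 + 373.73 + 334.39 + 131.23 + 28.30 + 2.90 = 1146.20
TFR = 5 × 1146.20 / 1000 = 5.731

5.731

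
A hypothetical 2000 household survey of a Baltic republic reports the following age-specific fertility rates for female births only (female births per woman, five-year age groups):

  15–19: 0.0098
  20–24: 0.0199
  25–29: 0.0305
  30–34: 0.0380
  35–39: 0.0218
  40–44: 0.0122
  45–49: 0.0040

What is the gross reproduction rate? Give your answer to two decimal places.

Sum of female ASFRs = 0.0098 + 0.0199 + 0.0305 + 0.0380 + 0.0218 + 0.0122 + 0.0040 = 0.1362
GRR = 5 × 0.1362 = 0.681

0.68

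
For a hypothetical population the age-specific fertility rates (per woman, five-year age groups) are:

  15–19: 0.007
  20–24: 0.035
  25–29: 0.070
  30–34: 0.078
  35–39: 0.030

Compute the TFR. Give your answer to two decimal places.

1.10

Sum of ASFRs = 0.007 + 0.035 + 0.070 + 0.078 + 0.030 = 0.220
TFR = 5 × 0.220 = 1.1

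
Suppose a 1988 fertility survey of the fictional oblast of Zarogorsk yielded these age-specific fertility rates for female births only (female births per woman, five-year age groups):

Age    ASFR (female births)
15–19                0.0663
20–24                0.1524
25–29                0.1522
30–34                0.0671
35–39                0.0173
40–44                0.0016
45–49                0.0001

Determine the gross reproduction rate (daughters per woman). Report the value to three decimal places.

2.285

Sum of female ASFRs = 0.0663 + 0.1524 + 0.1522 + 0.0671 + 0.0173 + 0.0016 + 0.0001 = 0.4570
GRR = 5 × 0.4570 = 2.285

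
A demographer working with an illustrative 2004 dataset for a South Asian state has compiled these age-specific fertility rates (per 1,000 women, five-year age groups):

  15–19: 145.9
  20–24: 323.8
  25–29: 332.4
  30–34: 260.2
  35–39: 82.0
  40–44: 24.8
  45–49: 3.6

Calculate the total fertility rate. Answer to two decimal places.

5.86

Sum of ASFRs = 145.9 + 323.8 + 332.4 + 260.2 + 82.0 + 24.8 + 3.6 = 1172.7
TFR = 5 × 1172.7 / 1000 = 5.8635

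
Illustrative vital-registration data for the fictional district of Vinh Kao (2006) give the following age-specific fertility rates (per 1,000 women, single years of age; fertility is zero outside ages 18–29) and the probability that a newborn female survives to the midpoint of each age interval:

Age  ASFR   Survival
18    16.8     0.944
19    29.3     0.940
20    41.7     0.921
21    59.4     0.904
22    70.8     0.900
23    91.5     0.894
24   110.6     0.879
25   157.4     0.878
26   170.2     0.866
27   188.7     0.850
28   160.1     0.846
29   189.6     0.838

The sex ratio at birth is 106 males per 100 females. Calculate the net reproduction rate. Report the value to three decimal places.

0.543

Proportion female at birth = 100 / (100 + 106) = 0.48544.
Survival-weighted fertility by age (1·fₓ·Sₓ):
  18: 1 × 16.8/1000 × 0.944 = 0.01586
  19: 1 × 29.3/1000 × 0.940 = 0.02754
  20: 1 × 41.7/1000 × 0.921 = 0.03841
  21: 1 × 59.4/1000 × 0.904 = 0.05370
  22: 1 × 70.8/1000 × 0.900 = 0.06372
  23: 1 × 91.5/1000 × 0.894 = 0.08180
  24: 1 × 110.6/1000 × 0.879 = 0.09722
  25: 1 × 157.4/1000 × 0.878 = 0.13820
  26: 1 × 170.2/1000 × 0.866 = 0.14739
  27: 1 × 188.7/1000 × 0.850 = 0.16040
  28: 1 × 160.1/1000 × 0.846 = 0.13544
  29: 1 × 189.6/1000 × 0.838 = 0.15888
Sum = 1.11856
NRR = 0.48544 × 1.11856 = 0.54299
NRR < 1, so the cohort does not fully replace itself.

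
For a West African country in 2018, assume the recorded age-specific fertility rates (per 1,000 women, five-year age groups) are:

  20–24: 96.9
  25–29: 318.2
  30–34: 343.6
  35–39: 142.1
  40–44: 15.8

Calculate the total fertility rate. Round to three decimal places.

4.583

Sum of ASFRs = 96.9 + 318.2 + 343.6 + 142.1 + 15.8 = 916.6
TFR = 5 × 916.6 / 1000 = 4.583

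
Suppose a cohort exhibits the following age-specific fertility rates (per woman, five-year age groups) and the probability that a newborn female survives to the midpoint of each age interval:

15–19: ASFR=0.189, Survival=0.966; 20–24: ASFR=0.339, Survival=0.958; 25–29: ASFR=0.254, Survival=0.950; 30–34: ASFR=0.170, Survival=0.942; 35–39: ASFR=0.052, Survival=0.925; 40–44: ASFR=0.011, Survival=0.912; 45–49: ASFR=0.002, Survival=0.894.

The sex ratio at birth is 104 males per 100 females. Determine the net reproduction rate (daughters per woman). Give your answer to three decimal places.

2.374

Proportion female at birth = 100 / (100 + 104) = 0.49020.
Each age group contributes 5 × ASFR × survival:
  15–19: 5 × 0.189 × 0.966 = 0.91287
  20–24: 5 × 0.339 × 0.958 = 1.62381
  25–29: 5 × 0.254 × 0.950 = 1.20650
  30–34: 5 × 0.170 × 0.942 = 0.80070
  35–39: 5 × 0.052 × 0.925 = 0.24050
  40–44: 5 × 0.011 × 0.912 = 0.05016
  45–49: 5 × 0.002 × 0.894 = 0.00894
Sum = 4.84348
NRR = 0.49020 × 4.84348 = 2.37427
NRR > 1, so each generation more than replaces itself.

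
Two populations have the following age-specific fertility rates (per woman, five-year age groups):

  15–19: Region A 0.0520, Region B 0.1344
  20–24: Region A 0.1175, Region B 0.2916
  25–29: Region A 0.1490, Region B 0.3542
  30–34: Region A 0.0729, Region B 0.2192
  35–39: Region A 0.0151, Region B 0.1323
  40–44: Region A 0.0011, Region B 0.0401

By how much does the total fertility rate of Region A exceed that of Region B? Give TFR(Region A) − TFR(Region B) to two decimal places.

-3.82

Region A:
  Sum of ASFRs = 0.0520 + 0.1175 + 0.1490 + 0.0729 + 0.0151 + 0.0011 = 0.4076
  TFR = 5 × 0.4076 = 2.038
Region B:
  Sum of ASFRs = 0.1344 + 0.2916 + 0.3542 + 0.2192 + 0.1323 + 0.0401 = 1.1718
  TFR = 5 × 1.1718 = 5.859
Difference = 2.038 − 5.859 = -3.821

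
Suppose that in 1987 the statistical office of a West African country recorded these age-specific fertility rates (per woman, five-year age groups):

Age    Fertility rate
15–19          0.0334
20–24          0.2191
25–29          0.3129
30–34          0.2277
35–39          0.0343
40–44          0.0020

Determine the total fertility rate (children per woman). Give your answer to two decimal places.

4.15

Sum of ASFRs = 0.0334 + 0.2191 + 0.3129 + 0.2277 + 0.0343 + 0.0020 = 0.8294
TFR = 5 × 0.8294 = 4.147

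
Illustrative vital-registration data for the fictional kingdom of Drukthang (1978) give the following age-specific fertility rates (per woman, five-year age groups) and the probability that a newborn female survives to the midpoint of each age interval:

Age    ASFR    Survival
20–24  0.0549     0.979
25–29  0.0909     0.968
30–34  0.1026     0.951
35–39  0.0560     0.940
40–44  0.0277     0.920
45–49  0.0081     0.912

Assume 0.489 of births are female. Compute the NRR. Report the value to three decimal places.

Proportion female at birth = 0.489.
Survival-weighted fertility by age (5·fₓ·Sₓ):
  20–24: 5 × 0.0549 × 0.979 = 0.26874
  25–29: 5 × 0.0909 × 0.968 = 0.43996
  30–34: 5 × 0.1026 × 0.951 = 0.48786
  35–39: 5 × 0.0560 × 0.940 = 0.26320
  40–44: 5 × 0.0277 × 0.920 = 0.12742
  45–49: 5 × 0.0081 × 0.912 = 0.03694
Sum = 1.62412
NRR = 0.489 × 1.62412 = 0.79419
NRR < 1, so the cohort does not fully replace itself.

0.794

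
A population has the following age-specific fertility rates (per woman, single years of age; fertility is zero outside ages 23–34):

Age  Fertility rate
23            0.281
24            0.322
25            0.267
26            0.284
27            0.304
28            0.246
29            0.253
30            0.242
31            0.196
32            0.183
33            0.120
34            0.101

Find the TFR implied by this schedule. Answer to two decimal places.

2.80

Sum of ASFRs = 0.281 + 0.322 + 0.267 + 0.284 + 0.304 + 0.246 + 0.253 + 0.242 + 0.196 + 0.183 + 0.120 + 0.101 = 2.799
TFR = 2.799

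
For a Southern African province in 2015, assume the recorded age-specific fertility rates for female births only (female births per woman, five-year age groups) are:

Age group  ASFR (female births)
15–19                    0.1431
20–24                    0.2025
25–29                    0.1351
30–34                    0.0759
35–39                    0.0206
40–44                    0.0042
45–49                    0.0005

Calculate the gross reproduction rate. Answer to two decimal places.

2.91

Sum of female ASFRs = 0.1431 + 0.2025 + 0.1351 + 0.0759 + 0.0206 + 0.0042 + 0.0005 = 0.5819
GRR = 5 × 0.5819 = 2.9095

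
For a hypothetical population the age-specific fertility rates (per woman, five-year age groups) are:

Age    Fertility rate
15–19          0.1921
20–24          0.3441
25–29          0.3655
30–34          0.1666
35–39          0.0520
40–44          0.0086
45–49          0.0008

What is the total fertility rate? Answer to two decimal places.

Sum of ASFRs = 0.1921 + 0.3441 + 0.3655 + 0.1666 + 0.0520 + 0.0086 + 0.0008 = 1.1297
TFR = 5 × 1.1297 = 5.6485

5.65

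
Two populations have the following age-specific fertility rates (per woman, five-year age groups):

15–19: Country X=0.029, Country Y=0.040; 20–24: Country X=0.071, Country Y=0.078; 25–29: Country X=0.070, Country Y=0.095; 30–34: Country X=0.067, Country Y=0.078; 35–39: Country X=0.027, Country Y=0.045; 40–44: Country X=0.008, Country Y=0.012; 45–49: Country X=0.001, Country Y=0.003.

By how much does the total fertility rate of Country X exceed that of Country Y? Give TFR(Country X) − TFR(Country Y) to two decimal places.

Country X:
  Sum of ASFRs = 0.029 + 0.071 + 0.070 + 0.067 + 0.027 + 0.008 + 0.001 = 0.273
  TFR = 5 × 0.273 = 1.365
Country Y:
  Sum of ASFRs = 0.040 + 0.078 + 0.095 + 0.078 + 0.045 + 0.012 + 0.003 = 0.351
  TFR = 5 × 0.351 = 1.755
Difference = 1.365 − 1.755 = -0.39

-0.39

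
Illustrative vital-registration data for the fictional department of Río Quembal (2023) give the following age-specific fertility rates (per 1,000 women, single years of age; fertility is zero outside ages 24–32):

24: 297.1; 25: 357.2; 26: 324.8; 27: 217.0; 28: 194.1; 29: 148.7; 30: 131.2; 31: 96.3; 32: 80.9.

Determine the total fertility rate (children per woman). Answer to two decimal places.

1.85

Sum of ASFRs = 297.1 + 357.2 + 324.8 + 217.0 + 194.1 + 148.7 + 131.2 + 96.3 + 80.9 = 1847.3
TFR = 1847.3 / 1000 = 1.8473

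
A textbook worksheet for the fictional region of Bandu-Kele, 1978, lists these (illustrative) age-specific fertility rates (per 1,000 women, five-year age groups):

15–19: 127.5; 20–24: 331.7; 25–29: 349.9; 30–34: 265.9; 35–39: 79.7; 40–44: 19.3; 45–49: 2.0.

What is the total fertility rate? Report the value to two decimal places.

Sum of ASFRs = 127.5 + 331.7 + 349.9 + 265.9 + 79.7 + 19.3 + 2.0 = 1176.0
TFR = 5 × 1176.0 / 1000 = 5.88

5.88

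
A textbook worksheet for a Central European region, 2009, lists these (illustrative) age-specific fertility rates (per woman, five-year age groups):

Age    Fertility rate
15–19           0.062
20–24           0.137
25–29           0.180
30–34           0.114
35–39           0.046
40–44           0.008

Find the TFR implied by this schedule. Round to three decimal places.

2.735

Sum of ASFRs = 0.062 + 0.137 + 0.180 + 0.114 + 0.046 + 0.008 = 0.547
TFR = 5 × 0.547 = 2.735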